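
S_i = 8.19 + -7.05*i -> [8.19, 1.14, -5.91, -12.96, -20.01]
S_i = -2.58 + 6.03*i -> [-2.58, 3.45, 9.48, 15.51, 21.54]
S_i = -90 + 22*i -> [-90, -68, -46, -24, -2]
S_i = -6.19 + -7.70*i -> [-6.19, -13.89, -21.59, -29.29, -36.99]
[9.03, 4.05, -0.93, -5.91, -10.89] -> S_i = 9.03 + -4.98*i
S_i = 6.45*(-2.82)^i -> [6.45, -18.19, 51.29, -144.65, 407.9]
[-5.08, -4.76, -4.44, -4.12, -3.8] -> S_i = -5.08 + 0.32*i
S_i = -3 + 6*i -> [-3, 3, 9, 15, 21]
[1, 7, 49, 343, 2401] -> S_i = 1*7^i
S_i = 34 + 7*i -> [34, 41, 48, 55, 62]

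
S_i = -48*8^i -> [-48, -384, -3072, -24576, -196608]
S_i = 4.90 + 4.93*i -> [4.9, 9.83, 14.76, 19.69, 24.62]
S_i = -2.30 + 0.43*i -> [-2.3, -1.87, -1.44, -1.01, -0.58]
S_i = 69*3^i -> [69, 207, 621, 1863, 5589]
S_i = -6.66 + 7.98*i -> [-6.66, 1.32, 9.3, 17.28, 25.26]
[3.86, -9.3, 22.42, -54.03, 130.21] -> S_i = 3.86*(-2.41)^i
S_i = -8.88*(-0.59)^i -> [-8.88, 5.24, -3.09, 1.82, -1.08]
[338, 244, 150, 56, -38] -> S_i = 338 + -94*i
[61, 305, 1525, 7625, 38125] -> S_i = 61*5^i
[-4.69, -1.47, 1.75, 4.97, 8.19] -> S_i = -4.69 + 3.22*i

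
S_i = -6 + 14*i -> [-6, 8, 22, 36, 50]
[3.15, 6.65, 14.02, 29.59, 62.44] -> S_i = 3.15*2.11^i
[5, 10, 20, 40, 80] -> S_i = 5*2^i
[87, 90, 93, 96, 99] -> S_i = 87 + 3*i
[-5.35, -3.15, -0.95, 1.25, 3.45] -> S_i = -5.35 + 2.20*i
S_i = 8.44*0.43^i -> [8.44, 3.63, 1.56, 0.67, 0.29]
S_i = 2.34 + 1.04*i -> [2.34, 3.38, 4.42, 5.46, 6.5]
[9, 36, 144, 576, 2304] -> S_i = 9*4^i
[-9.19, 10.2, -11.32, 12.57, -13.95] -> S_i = -9.19*(-1.11)^i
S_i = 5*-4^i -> [5, -20, 80, -320, 1280]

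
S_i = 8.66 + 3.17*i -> [8.66, 11.83, 15.0, 18.17, 21.34]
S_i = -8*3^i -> [-8, -24, -72, -216, -648]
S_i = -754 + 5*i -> [-754, -749, -744, -739, -734]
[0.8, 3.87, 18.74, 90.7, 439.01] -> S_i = 0.80*4.84^i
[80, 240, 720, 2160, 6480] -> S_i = 80*3^i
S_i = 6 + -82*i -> [6, -76, -158, -240, -322]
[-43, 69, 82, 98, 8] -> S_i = Random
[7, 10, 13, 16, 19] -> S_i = 7 + 3*i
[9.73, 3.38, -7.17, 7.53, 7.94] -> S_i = Random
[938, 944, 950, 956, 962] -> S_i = 938 + 6*i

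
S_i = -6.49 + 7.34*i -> [-6.49, 0.85, 8.19, 15.53, 22.87]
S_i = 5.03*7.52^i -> [5.03, 37.83, 284.45, 2139.05, 16085.68]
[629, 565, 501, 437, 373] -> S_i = 629 + -64*i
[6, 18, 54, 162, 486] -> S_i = 6*3^i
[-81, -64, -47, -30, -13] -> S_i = -81 + 17*i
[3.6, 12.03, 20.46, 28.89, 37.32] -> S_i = 3.60 + 8.43*i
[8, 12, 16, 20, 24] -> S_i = 8 + 4*i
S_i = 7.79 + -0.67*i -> [7.79, 7.12, 6.45, 5.78, 5.11]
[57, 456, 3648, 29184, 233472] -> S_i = 57*8^i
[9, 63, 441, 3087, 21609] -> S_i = 9*7^i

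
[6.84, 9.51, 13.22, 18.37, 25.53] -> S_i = 6.84*1.39^i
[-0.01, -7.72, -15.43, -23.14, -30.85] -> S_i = -0.01 + -7.71*i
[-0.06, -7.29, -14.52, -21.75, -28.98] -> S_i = -0.06 + -7.23*i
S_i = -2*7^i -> [-2, -14, -98, -686, -4802]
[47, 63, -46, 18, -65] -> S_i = Random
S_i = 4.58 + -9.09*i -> [4.58, -4.51, -13.6, -22.69, -31.78]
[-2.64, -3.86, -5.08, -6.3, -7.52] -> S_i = -2.64 + -1.22*i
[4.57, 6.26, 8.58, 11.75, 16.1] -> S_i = 4.57*1.37^i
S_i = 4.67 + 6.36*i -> [4.67, 11.03, 17.39, 23.75, 30.11]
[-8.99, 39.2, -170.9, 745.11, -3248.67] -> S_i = -8.99*(-4.36)^i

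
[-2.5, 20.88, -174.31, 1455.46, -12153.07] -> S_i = -2.50*(-8.35)^i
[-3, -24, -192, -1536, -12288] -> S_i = -3*8^i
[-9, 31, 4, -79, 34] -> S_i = Random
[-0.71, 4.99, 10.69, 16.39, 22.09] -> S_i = -0.71 + 5.70*i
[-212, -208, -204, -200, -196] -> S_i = -212 + 4*i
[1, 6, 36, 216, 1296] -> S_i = 1*6^i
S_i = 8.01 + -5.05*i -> [8.01, 2.96, -2.09, -7.14, -12.19]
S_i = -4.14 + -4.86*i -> [-4.14, -9.0, -13.86, -18.72, -23.58]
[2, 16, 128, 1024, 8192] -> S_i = 2*8^i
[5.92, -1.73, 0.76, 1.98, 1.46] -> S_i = Random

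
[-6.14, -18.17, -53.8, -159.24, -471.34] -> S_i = -6.14*2.96^i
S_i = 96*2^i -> [96, 192, 384, 768, 1536]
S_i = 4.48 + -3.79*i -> [4.48, 0.69, -3.1, -6.89, -10.68]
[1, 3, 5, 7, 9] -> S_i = 1 + 2*i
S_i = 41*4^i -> [41, 164, 656, 2624, 10496]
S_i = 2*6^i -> [2, 12, 72, 432, 2592]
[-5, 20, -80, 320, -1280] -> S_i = -5*-4^i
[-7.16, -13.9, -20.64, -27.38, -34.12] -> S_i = -7.16 + -6.74*i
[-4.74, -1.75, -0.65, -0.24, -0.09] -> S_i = -4.74*0.37^i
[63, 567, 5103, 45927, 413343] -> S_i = 63*9^i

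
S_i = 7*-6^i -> [7, -42, 252, -1512, 9072]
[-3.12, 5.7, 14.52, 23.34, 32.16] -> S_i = -3.12 + 8.82*i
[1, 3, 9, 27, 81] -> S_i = 1*3^i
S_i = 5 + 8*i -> [5, 13, 21, 29, 37]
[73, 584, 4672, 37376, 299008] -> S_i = 73*8^i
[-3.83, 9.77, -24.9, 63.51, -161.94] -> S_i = -3.83*(-2.55)^i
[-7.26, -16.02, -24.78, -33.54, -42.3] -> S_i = -7.26 + -8.76*i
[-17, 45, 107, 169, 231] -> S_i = -17 + 62*i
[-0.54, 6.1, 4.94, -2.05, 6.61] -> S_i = Random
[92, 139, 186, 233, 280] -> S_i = 92 + 47*i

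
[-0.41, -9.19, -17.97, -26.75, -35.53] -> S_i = -0.41 + -8.78*i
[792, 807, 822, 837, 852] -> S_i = 792 + 15*i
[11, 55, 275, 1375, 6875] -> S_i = 11*5^i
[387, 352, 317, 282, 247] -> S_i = 387 + -35*i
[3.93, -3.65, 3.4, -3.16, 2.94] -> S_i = 3.93*(-0.93)^i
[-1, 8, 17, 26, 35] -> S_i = -1 + 9*i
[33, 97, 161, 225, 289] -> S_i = 33 + 64*i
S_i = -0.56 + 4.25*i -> [-0.56, 3.69, 7.94, 12.19, 16.44]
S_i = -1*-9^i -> [-1, 9, -81, 729, -6561]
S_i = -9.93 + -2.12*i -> [-9.93, -12.05, -14.17, -16.29, -18.41]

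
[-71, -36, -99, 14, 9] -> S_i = Random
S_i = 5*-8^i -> [5, -40, 320, -2560, 20480]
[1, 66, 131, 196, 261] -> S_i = 1 + 65*i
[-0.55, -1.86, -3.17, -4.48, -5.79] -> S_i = -0.55 + -1.31*i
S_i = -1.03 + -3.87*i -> [-1.03, -4.9, -8.77, -12.64, -16.51]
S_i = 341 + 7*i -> [341, 348, 355, 362, 369]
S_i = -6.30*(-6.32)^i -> [-6.3, 39.82, -251.64, 1590.35, -10050.99]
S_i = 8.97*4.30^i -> [8.97, 38.57, 165.86, 713.18, 3066.66]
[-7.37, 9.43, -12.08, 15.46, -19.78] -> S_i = -7.37*(-1.28)^i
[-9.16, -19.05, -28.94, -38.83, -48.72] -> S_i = -9.16 + -9.89*i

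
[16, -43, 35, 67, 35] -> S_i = Random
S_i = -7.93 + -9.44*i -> [-7.93, -17.37, -26.81, -36.25, -45.69]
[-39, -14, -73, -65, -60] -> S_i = Random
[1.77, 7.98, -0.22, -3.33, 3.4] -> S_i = Random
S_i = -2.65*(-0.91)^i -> [-2.65, 2.41, -2.19, 2.0, -1.82]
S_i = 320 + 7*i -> [320, 327, 334, 341, 348]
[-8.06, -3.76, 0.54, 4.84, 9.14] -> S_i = -8.06 + 4.30*i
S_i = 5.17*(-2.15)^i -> [5.17, -11.12, 23.9, -51.38, 110.47]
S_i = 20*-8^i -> [20, -160, 1280, -10240, 81920]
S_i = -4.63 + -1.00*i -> [-4.63, -5.63, -6.63, -7.63, -8.63]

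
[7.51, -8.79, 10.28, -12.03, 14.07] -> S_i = 7.51*(-1.17)^i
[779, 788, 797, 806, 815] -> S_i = 779 + 9*i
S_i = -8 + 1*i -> [-8, -7, -6, -5, -4]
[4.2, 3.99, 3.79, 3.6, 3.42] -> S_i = 4.20*0.95^i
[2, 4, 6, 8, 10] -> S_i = 2 + 2*i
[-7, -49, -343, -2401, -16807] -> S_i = -7*7^i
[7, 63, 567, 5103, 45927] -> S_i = 7*9^i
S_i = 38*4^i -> [38, 152, 608, 2432, 9728]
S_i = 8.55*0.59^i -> [8.55, 5.04, 2.98, 1.76, 1.04]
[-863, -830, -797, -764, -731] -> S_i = -863 + 33*i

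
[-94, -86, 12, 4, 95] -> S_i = Random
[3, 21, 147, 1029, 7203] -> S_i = 3*7^i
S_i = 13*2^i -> [13, 26, 52, 104, 208]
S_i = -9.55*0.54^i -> [-9.55, -5.16, -2.78, -1.5, -0.81]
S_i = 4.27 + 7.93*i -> [4.27, 12.2, 20.13, 28.06, 35.99]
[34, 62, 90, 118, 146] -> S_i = 34 + 28*i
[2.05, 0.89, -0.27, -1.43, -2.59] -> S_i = 2.05 + -1.16*i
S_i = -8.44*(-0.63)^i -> [-8.44, 5.32, -3.35, 2.11, -1.33]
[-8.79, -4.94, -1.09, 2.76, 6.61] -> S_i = -8.79 + 3.85*i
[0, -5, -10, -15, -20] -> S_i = 0 + -5*i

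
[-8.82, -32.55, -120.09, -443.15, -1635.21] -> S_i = -8.82*3.69^i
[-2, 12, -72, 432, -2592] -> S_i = -2*-6^i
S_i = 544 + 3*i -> [544, 547, 550, 553, 556]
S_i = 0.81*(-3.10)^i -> [0.81, -2.51, 7.78, -24.13, 74.81]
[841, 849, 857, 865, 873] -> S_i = 841 + 8*i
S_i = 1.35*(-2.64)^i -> [1.35, -3.56, 9.41, -24.84, 65.58]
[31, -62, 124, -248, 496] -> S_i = 31*-2^i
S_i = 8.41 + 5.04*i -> [8.41, 13.45, 18.49, 23.53, 28.57]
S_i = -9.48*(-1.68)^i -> [-9.48, 15.93, -26.76, 44.95, -75.52]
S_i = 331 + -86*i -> [331, 245, 159, 73, -13]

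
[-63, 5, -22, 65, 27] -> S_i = Random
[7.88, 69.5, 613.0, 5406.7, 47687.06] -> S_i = 7.88*8.82^i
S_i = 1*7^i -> [1, 7, 49, 343, 2401]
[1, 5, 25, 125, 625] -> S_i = 1*5^i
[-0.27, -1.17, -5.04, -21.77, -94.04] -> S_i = -0.27*4.32^i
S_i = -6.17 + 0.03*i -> [-6.17, -6.14, -6.11, -6.08, -6.05]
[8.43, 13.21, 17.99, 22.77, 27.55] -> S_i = 8.43 + 4.78*i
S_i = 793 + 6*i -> [793, 799, 805, 811, 817]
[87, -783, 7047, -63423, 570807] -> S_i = 87*-9^i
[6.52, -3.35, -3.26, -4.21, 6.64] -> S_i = Random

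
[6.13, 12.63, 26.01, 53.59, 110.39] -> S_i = 6.13*2.06^i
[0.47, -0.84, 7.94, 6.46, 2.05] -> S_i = Random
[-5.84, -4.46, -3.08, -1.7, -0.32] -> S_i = -5.84 + 1.38*i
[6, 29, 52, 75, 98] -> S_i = 6 + 23*i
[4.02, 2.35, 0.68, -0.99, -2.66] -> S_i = 4.02 + -1.67*i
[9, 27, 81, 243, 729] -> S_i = 9*3^i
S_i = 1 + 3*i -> [1, 4, 7, 10, 13]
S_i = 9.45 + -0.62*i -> [9.45, 8.83, 8.21, 7.59, 6.97]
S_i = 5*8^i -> [5, 40, 320, 2560, 20480]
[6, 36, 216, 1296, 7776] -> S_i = 6*6^i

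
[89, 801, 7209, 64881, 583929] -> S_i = 89*9^i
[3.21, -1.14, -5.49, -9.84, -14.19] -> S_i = 3.21 + -4.35*i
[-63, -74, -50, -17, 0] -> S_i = Random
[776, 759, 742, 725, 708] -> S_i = 776 + -17*i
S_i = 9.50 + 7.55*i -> [9.5, 17.05, 24.6, 32.15, 39.7]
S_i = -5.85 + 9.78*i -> [-5.85, 3.93, 13.71, 23.49, 33.27]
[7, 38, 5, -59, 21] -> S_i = Random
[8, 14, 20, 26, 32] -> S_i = 8 + 6*i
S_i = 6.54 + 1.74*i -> [6.54, 8.28, 10.02, 11.76, 13.5]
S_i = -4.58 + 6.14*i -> [-4.58, 1.56, 7.7, 13.84, 19.98]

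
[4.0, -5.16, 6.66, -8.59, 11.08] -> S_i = 4.00*(-1.29)^i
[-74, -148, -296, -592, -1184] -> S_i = -74*2^i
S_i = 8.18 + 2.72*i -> [8.18, 10.9, 13.62, 16.34, 19.06]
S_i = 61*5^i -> [61, 305, 1525, 7625, 38125]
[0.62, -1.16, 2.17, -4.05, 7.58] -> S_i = 0.62*(-1.87)^i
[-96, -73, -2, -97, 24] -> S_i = Random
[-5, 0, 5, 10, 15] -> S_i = -5 + 5*i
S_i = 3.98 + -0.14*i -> [3.98, 3.84, 3.7, 3.56, 3.42]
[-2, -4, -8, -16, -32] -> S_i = -2*2^i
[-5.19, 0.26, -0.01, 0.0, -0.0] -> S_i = -5.19*(-0.05)^i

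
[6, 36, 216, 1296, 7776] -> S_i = 6*6^i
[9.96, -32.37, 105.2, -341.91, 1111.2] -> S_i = 9.96*(-3.25)^i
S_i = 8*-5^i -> [8, -40, 200, -1000, 5000]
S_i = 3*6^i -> [3, 18, 108, 648, 3888]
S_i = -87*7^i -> [-87, -609, -4263, -29841, -208887]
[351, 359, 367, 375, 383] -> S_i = 351 + 8*i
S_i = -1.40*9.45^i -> [-1.4, -13.23, -125.02, -1181.47, -11164.91]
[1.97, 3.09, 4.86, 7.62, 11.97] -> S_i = 1.97*1.57^i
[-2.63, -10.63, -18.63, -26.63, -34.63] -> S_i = -2.63 + -8.00*i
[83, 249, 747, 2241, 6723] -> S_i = 83*3^i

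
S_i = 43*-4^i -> [43, -172, 688, -2752, 11008]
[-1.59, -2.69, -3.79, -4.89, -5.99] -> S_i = -1.59 + -1.10*i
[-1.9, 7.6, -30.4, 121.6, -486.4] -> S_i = -1.90*(-4.00)^i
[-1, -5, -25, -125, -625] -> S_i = -1*5^i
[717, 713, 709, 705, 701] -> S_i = 717 + -4*i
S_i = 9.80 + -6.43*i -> [9.8, 3.37, -3.06, -9.49, -15.92]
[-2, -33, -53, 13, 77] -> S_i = Random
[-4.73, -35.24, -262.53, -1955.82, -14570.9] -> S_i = -4.73*7.45^i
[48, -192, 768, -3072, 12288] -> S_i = 48*-4^i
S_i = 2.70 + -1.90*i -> [2.7, 0.8, -1.1, -3.0, -4.9]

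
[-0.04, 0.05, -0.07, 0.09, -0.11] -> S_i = -0.04*(-1.29)^i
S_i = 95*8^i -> [95, 760, 6080, 48640, 389120]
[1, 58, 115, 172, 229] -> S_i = 1 + 57*i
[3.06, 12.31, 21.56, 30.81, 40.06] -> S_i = 3.06 + 9.25*i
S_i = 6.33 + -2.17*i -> [6.33, 4.16, 1.99, -0.18, -2.35]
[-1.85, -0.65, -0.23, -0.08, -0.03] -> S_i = -1.85*0.35^i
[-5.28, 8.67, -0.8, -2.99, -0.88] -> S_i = Random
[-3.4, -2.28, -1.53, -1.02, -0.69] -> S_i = -3.40*0.67^i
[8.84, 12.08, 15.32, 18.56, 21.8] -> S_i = 8.84 + 3.24*i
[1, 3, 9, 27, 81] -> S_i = 1*3^i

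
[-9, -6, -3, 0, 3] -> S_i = -9 + 3*i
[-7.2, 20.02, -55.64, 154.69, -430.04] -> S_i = -7.20*(-2.78)^i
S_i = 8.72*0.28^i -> [8.72, 2.44, 0.68, 0.19, 0.05]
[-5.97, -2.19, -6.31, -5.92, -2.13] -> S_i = Random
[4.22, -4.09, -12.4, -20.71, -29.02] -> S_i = 4.22 + -8.31*i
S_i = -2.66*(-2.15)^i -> [-2.66, 5.72, -12.3, 26.44, -56.84]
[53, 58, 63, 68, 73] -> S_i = 53 + 5*i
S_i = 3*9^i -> [3, 27, 243, 2187, 19683]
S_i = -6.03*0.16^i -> [-6.03, -0.96, -0.15, -0.02, -0.0]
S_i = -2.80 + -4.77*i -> [-2.8, -7.57, -12.34, -17.11, -21.88]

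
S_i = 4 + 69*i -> [4, 73, 142, 211, 280]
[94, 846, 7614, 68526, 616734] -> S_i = 94*9^i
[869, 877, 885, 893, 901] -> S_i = 869 + 8*i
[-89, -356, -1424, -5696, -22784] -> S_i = -89*4^i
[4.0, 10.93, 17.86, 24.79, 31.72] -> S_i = 4.00 + 6.93*i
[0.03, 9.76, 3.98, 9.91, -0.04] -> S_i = Random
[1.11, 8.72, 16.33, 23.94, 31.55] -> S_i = 1.11 + 7.61*i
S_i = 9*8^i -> [9, 72, 576, 4608, 36864]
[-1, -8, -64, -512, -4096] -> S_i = -1*8^i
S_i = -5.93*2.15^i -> [-5.93, -12.75, -27.41, -58.93, -126.71]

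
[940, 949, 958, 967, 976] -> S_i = 940 + 9*i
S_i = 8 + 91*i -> [8, 99, 190, 281, 372]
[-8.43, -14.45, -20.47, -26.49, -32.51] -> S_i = -8.43 + -6.02*i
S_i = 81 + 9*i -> [81, 90, 99, 108, 117]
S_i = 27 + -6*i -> [27, 21, 15, 9, 3]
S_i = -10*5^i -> [-10, -50, -250, -1250, -6250]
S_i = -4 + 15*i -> [-4, 11, 26, 41, 56]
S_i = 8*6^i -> [8, 48, 288, 1728, 10368]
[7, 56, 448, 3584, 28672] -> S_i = 7*8^i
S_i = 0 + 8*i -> [0, 8, 16, 24, 32]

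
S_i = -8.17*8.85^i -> [-8.17, -72.3, -639.89, -5663.07, -50118.16]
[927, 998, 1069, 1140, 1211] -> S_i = 927 + 71*i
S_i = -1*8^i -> [-1, -8, -64, -512, -4096]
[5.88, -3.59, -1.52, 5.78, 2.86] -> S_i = Random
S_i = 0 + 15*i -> [0, 15, 30, 45, 60]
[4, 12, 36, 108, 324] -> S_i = 4*3^i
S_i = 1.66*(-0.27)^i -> [1.66, -0.45, 0.12, -0.03, 0.01]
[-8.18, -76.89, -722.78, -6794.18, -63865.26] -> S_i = -8.18*9.40^i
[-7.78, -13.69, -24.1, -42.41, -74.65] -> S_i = -7.78*1.76^i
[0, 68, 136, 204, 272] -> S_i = 0 + 68*i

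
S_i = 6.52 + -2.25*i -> [6.52, 4.27, 2.02, -0.23, -2.48]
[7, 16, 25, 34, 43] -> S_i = 7 + 9*i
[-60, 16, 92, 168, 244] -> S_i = -60 + 76*i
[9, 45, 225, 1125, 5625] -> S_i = 9*5^i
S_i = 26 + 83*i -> [26, 109, 192, 275, 358]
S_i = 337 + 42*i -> [337, 379, 421, 463, 505]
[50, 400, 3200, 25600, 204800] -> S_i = 50*8^i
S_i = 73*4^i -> [73, 292, 1168, 4672, 18688]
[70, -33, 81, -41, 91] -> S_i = Random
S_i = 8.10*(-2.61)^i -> [8.1, -21.14, 55.18, -144.01, 375.88]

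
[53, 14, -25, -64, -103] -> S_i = 53 + -39*i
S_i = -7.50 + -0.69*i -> [-7.5, -8.19, -8.88, -9.57, -10.26]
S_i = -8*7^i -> [-8, -56, -392, -2744, -19208]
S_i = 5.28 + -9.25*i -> [5.28, -3.97, -13.22, -22.47, -31.72]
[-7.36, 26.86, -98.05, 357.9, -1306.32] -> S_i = -7.36*(-3.65)^i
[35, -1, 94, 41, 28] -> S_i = Random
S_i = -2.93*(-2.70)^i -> [-2.93, 7.91, -21.36, 57.67, -155.71]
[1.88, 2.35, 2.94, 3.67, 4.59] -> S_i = 1.88*1.25^i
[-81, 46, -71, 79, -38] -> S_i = Random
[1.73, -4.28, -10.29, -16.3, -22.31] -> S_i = 1.73 + -6.01*i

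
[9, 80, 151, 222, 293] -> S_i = 9 + 71*i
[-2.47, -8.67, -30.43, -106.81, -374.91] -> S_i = -2.47*3.51^i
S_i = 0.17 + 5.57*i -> [0.17, 5.74, 11.31, 16.88, 22.45]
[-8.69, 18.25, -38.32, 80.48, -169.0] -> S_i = -8.69*(-2.10)^i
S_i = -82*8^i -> [-82, -656, -5248, -41984, -335872]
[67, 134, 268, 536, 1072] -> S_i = 67*2^i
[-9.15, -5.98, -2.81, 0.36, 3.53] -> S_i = -9.15 + 3.17*i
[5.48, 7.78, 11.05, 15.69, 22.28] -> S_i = 5.48*1.42^i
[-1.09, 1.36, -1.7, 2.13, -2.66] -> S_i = -1.09*(-1.25)^i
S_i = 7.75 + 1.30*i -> [7.75, 9.05, 10.35, 11.65, 12.95]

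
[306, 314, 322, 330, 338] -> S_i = 306 + 8*i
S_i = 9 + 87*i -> [9, 96, 183, 270, 357]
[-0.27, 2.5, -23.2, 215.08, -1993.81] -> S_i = -0.27*(-9.27)^i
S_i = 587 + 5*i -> [587, 592, 597, 602, 607]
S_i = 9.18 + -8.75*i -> [9.18, 0.43, -8.32, -17.07, -25.82]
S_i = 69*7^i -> [69, 483, 3381, 23667, 165669]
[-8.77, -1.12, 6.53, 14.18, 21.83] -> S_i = -8.77 + 7.65*i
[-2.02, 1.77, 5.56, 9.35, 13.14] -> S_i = -2.02 + 3.79*i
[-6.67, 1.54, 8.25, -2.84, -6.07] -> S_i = Random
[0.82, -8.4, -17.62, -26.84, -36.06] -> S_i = 0.82 + -9.22*i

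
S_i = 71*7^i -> [71, 497, 3479, 24353, 170471]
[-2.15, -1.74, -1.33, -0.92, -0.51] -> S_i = -2.15 + 0.41*i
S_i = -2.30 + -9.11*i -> [-2.3, -11.41, -20.52, -29.63, -38.74]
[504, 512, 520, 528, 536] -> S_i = 504 + 8*i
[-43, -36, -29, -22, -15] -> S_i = -43 + 7*i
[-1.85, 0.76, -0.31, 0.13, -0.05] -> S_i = -1.85*(-0.41)^i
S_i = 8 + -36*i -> [8, -28, -64, -100, -136]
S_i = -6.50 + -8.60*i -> [-6.5, -15.1, -23.7, -32.3, -40.9]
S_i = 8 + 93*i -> [8, 101, 194, 287, 380]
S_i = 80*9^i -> [80, 720, 6480, 58320, 524880]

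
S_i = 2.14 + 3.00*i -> [2.14, 5.14, 8.14, 11.14, 14.14]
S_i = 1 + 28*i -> [1, 29, 57, 85, 113]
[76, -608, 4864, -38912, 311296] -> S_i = 76*-8^i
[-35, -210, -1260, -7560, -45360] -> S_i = -35*6^i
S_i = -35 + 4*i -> [-35, -31, -27, -23, -19]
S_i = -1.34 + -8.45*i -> [-1.34, -9.79, -18.24, -26.69, -35.14]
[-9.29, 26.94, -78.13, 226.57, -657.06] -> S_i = -9.29*(-2.90)^i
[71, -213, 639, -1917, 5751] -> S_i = 71*-3^i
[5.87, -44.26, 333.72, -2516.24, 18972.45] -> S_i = 5.87*(-7.54)^i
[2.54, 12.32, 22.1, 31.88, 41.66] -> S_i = 2.54 + 9.78*i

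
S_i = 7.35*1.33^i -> [7.35, 9.78, 13.0, 17.29, 23.0]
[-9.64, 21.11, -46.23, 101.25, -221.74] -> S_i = -9.64*(-2.19)^i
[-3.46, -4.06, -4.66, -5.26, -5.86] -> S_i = -3.46 + -0.60*i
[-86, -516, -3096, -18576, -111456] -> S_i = -86*6^i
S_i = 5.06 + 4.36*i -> [5.06, 9.42, 13.78, 18.14, 22.5]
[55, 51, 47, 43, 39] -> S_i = 55 + -4*i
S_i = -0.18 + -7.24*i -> [-0.18, -7.42, -14.66, -21.9, -29.14]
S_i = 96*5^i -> [96, 480, 2400, 12000, 60000]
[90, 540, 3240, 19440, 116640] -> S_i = 90*6^i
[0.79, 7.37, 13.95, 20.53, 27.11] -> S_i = 0.79 + 6.58*i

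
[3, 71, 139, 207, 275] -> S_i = 3 + 68*i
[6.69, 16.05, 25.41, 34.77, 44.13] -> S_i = 6.69 + 9.36*i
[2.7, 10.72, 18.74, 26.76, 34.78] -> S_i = 2.70 + 8.02*i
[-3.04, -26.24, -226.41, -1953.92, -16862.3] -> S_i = -3.04*8.63^i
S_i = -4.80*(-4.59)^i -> [-4.8, 22.03, -101.13, 464.17, -2130.55]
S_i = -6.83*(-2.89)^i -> [-6.83, 19.74, -57.04, 164.86, -476.44]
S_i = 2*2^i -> [2, 4, 8, 16, 32]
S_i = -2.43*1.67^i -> [-2.43, -4.06, -6.78, -11.32, -18.9]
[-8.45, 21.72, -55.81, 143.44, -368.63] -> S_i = -8.45*(-2.57)^i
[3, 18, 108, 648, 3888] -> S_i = 3*6^i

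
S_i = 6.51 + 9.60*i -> [6.51, 16.11, 25.71, 35.31, 44.91]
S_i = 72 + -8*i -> [72, 64, 56, 48, 40]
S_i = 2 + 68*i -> [2, 70, 138, 206, 274]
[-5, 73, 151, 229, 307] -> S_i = -5 + 78*i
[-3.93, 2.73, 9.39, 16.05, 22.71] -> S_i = -3.93 + 6.66*i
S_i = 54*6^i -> [54, 324, 1944, 11664, 69984]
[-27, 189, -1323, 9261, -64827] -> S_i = -27*-7^i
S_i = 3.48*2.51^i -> [3.48, 8.73, 21.92, 55.03, 138.13]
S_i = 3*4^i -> [3, 12, 48, 192, 768]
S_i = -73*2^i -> [-73, -146, -292, -584, -1168]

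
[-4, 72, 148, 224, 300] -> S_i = -4 + 76*i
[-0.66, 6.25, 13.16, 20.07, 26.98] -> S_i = -0.66 + 6.91*i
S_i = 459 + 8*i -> [459, 467, 475, 483, 491]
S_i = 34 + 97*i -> [34, 131, 228, 325, 422]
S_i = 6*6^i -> [6, 36, 216, 1296, 7776]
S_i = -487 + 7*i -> [-487, -480, -473, -466, -459]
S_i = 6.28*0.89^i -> [6.28, 5.59, 4.97, 4.43, 3.94]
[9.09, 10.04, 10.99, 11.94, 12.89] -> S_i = 9.09 + 0.95*i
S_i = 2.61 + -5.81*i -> [2.61, -3.2, -9.01, -14.82, -20.63]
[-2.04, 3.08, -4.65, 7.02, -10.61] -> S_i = -2.04*(-1.51)^i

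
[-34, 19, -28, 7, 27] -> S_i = Random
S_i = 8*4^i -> [8, 32, 128, 512, 2048]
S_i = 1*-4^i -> [1, -4, 16, -64, 256]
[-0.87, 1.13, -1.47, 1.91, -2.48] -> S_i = -0.87*(-1.30)^i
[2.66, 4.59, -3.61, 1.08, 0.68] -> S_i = Random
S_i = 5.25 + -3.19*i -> [5.25, 2.06, -1.13, -4.32, -7.51]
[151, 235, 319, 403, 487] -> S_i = 151 + 84*i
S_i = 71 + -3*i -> [71, 68, 65, 62, 59]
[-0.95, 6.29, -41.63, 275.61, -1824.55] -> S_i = -0.95*(-6.62)^i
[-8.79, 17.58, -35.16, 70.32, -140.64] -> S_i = -8.79*(-2.00)^i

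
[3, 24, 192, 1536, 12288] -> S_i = 3*8^i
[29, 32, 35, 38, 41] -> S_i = 29 + 3*i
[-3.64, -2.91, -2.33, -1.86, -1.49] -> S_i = -3.64*0.80^i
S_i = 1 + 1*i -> [1, 2, 3, 4, 5]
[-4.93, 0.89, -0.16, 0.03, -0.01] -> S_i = -4.93*(-0.18)^i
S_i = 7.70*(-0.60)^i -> [7.7, -4.62, 2.77, -1.66, 1.0]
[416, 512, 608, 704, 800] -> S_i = 416 + 96*i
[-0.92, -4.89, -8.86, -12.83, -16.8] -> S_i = -0.92 + -3.97*i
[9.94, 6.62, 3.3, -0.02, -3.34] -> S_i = 9.94 + -3.32*i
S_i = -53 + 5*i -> [-53, -48, -43, -38, -33]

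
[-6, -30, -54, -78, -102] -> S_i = -6 + -24*i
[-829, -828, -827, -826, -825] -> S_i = -829 + 1*i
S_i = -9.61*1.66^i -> [-9.61, -15.95, -26.48, -43.96, -72.97]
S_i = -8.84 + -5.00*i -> [-8.84, -13.84, -18.84, -23.84, -28.84]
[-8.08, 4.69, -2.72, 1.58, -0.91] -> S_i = -8.08*(-0.58)^i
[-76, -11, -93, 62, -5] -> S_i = Random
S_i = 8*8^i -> [8, 64, 512, 4096, 32768]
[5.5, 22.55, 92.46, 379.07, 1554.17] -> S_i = 5.50*4.10^i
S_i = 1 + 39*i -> [1, 40, 79, 118, 157]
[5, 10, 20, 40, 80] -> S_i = 5*2^i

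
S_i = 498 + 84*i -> [498, 582, 666, 750, 834]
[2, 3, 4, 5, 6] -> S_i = 2 + 1*i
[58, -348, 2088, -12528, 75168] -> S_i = 58*-6^i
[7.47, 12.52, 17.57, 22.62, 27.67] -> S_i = 7.47 + 5.05*i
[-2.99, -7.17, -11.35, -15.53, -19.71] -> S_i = -2.99 + -4.18*i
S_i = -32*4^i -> [-32, -128, -512, -2048, -8192]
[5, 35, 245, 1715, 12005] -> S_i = 5*7^i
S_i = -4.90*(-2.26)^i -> [-4.9, 11.07, -25.03, 56.56, -127.83]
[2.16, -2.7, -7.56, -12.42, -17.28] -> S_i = 2.16 + -4.86*i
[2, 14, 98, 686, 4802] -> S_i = 2*7^i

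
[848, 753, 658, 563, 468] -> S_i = 848 + -95*i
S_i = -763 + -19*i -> [-763, -782, -801, -820, -839]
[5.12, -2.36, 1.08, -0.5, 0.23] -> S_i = 5.12*(-0.46)^i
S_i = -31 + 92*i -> [-31, 61, 153, 245, 337]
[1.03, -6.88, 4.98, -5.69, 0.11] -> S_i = Random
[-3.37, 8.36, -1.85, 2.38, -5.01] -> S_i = Random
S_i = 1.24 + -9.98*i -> [1.24, -8.74, -18.72, -28.7, -38.68]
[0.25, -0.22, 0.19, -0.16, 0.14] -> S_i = 0.25*(-0.87)^i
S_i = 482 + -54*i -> [482, 428, 374, 320, 266]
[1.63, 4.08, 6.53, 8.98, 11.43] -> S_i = 1.63 + 2.45*i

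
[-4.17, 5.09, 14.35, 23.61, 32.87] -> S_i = -4.17 + 9.26*i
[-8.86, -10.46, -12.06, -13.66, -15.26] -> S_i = -8.86 + -1.60*i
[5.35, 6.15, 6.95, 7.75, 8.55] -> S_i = 5.35 + 0.80*i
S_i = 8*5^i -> [8, 40, 200, 1000, 5000]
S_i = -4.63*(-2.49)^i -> [-4.63, 11.53, -28.71, 71.48, -177.98]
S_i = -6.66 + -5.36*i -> [-6.66, -12.02, -17.38, -22.74, -28.1]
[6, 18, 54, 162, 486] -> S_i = 6*3^i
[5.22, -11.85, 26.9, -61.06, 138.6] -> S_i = 5.22*(-2.27)^i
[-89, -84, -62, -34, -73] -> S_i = Random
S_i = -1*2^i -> [-1, -2, -4, -8, -16]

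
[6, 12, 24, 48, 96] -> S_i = 6*2^i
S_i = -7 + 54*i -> [-7, 47, 101, 155, 209]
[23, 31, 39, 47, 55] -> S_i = 23 + 8*i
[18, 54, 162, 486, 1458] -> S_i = 18*3^i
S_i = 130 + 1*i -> [130, 131, 132, 133, 134]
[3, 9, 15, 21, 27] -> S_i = 3 + 6*i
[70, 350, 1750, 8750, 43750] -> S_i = 70*5^i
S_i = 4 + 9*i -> [4, 13, 22, 31, 40]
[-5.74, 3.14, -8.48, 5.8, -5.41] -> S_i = Random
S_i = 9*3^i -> [9, 27, 81, 243, 729]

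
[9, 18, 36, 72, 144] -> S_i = 9*2^i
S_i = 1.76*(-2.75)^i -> [1.76, -4.84, 13.31, -36.6, 100.66]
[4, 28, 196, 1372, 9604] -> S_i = 4*7^i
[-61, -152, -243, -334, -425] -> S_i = -61 + -91*i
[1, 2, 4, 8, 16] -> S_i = 1*2^i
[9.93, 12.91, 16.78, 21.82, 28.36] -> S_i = 9.93*1.30^i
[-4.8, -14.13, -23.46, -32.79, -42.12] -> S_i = -4.80 + -9.33*i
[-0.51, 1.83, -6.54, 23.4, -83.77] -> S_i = -0.51*(-3.58)^i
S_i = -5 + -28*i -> [-5, -33, -61, -89, -117]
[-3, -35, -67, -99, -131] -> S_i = -3 + -32*i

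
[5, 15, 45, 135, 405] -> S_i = 5*3^i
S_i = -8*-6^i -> [-8, 48, -288, 1728, -10368]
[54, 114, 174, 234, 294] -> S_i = 54 + 60*i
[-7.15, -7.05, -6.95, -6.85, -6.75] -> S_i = -7.15 + 0.10*i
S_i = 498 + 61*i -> [498, 559, 620, 681, 742]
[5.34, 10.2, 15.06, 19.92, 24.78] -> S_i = 5.34 + 4.86*i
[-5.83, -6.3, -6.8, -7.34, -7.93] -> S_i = -5.83*1.08^i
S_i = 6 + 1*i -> [6, 7, 8, 9, 10]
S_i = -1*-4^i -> [-1, 4, -16, 64, -256]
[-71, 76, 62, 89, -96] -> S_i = Random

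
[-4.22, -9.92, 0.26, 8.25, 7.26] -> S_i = Random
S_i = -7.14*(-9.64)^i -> [-7.14, 68.83, -663.52, 6396.31, -61660.4]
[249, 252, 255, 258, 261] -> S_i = 249 + 3*i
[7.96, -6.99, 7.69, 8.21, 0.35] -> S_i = Random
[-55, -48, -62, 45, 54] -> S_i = Random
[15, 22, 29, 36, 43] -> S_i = 15 + 7*i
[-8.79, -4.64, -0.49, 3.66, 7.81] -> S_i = -8.79 + 4.15*i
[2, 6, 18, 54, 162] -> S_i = 2*3^i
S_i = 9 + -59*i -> [9, -50, -109, -168, -227]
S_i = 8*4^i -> [8, 32, 128, 512, 2048]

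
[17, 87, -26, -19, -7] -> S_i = Random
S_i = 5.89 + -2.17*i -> [5.89, 3.72, 1.55, -0.62, -2.79]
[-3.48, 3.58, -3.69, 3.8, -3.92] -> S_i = -3.48*(-1.03)^i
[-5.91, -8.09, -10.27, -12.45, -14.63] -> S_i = -5.91 + -2.18*i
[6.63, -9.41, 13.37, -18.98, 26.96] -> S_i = 6.63*(-1.42)^i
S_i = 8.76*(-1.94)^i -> [8.76, -16.99, 32.97, -63.96, 124.08]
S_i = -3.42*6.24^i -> [-3.42, -21.34, -133.17, -830.96, -5185.19]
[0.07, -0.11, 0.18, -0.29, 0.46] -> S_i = 0.07*(-1.60)^i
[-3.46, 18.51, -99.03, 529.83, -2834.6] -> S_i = -3.46*(-5.35)^i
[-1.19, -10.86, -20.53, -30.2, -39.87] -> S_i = -1.19 + -9.67*i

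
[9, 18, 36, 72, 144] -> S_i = 9*2^i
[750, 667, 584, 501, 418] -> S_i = 750 + -83*i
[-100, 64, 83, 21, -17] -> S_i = Random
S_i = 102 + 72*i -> [102, 174, 246, 318, 390]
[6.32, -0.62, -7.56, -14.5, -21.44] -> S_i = 6.32 + -6.94*i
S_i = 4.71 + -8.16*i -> [4.71, -3.45, -11.61, -19.77, -27.93]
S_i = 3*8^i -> [3, 24, 192, 1536, 12288]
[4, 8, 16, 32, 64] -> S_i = 4*2^i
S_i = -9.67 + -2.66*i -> [-9.67, -12.33, -14.99, -17.65, -20.31]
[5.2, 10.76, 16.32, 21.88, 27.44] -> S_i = 5.20 + 5.56*i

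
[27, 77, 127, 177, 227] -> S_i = 27 + 50*i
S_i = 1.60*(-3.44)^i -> [1.6, -5.5, 18.93, -65.13, 224.05]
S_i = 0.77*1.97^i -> [0.77, 1.52, 2.99, 5.89, 11.6]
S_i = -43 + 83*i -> [-43, 40, 123, 206, 289]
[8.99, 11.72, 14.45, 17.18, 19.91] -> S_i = 8.99 + 2.73*i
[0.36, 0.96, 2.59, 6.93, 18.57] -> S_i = 0.36*2.68^i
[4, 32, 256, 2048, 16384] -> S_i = 4*8^i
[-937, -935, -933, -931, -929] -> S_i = -937 + 2*i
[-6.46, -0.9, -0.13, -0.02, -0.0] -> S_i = -6.46*0.14^i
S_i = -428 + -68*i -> [-428, -496, -564, -632, -700]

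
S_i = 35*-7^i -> [35, -245, 1715, -12005, 84035]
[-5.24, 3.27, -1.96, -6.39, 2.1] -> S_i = Random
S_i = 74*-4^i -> [74, -296, 1184, -4736, 18944]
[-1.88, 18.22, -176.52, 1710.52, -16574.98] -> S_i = -1.88*(-9.69)^i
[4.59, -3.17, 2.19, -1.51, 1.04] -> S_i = 4.59*(-0.69)^i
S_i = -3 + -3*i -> [-3, -6, -9, -12, -15]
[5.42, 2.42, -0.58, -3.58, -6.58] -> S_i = 5.42 + -3.00*i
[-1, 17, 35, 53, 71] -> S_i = -1 + 18*i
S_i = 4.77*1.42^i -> [4.77, 6.77, 9.62, 13.66, 19.39]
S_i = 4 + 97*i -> [4, 101, 198, 295, 392]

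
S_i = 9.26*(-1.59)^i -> [9.26, -14.72, 23.41, -37.22, 59.18]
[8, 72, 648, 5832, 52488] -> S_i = 8*9^i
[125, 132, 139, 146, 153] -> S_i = 125 + 7*i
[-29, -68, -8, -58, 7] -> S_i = Random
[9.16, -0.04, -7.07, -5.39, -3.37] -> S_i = Random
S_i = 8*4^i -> [8, 32, 128, 512, 2048]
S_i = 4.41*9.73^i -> [4.41, 42.91, 417.51, 4062.35, 39526.64]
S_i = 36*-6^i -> [36, -216, 1296, -7776, 46656]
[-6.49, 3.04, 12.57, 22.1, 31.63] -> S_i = -6.49 + 9.53*i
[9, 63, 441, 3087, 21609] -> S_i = 9*7^i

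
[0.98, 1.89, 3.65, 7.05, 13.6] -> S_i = 0.98*1.93^i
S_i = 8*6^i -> [8, 48, 288, 1728, 10368]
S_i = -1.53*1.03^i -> [-1.53, -1.58, -1.62, -1.67, -1.72]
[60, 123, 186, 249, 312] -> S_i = 60 + 63*i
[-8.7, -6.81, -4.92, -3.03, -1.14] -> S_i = -8.70 + 1.89*i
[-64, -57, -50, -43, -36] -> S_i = -64 + 7*i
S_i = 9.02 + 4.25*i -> [9.02, 13.27, 17.52, 21.77, 26.02]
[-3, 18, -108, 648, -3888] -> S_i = -3*-6^i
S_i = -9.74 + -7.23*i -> [-9.74, -16.97, -24.2, -31.43, -38.66]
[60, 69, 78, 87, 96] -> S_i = 60 + 9*i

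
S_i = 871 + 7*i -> [871, 878, 885, 892, 899]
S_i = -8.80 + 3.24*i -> [-8.8, -5.56, -2.32, 0.92, 4.16]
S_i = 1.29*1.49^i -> [1.29, 1.92, 2.86, 4.27, 6.36]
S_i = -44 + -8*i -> [-44, -52, -60, -68, -76]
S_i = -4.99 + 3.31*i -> [-4.99, -1.68, 1.63, 4.94, 8.25]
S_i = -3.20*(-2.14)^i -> [-3.2, 6.85, -14.65, 31.36, -67.11]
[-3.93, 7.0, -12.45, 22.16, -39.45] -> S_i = -3.93*(-1.78)^i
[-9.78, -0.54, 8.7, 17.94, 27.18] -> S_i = -9.78 + 9.24*i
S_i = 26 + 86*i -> [26, 112, 198, 284, 370]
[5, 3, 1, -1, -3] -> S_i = 5 + -2*i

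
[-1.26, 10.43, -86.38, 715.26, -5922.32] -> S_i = -1.26*(-8.28)^i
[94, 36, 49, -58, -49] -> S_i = Random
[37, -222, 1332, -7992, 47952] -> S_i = 37*-6^i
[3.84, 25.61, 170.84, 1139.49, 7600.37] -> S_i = 3.84*6.67^i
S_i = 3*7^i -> [3, 21, 147, 1029, 7203]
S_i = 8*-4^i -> [8, -32, 128, -512, 2048]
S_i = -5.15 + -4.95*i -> [-5.15, -10.1, -15.05, -20.0, -24.95]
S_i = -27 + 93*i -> [-27, 66, 159, 252, 345]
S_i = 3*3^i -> [3, 9, 27, 81, 243]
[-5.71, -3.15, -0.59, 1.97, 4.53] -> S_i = -5.71 + 2.56*i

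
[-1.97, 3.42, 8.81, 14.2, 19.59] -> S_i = -1.97 + 5.39*i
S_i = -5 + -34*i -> [-5, -39, -73, -107, -141]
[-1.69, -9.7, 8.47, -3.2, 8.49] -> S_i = Random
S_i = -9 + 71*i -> [-9, 62, 133, 204, 275]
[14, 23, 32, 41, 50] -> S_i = 14 + 9*i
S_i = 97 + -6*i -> [97, 91, 85, 79, 73]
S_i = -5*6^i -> [-5, -30, -180, -1080, -6480]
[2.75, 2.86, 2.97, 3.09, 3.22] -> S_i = 2.75*1.04^i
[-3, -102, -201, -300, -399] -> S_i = -3 + -99*i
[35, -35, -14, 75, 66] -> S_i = Random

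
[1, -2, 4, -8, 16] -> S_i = 1*-2^i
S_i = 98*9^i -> [98, 882, 7938, 71442, 642978]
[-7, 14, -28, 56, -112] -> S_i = -7*-2^i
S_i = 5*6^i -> [5, 30, 180, 1080, 6480]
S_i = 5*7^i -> [5, 35, 245, 1715, 12005]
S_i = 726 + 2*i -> [726, 728, 730, 732, 734]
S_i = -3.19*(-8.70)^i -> [-3.19, 27.75, -241.45, 2100.62, -18275.43]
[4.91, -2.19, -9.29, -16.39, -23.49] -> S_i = 4.91 + -7.10*i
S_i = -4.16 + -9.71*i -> [-4.16, -13.87, -23.58, -33.29, -43.0]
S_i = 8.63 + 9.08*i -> [8.63, 17.71, 26.79, 35.87, 44.95]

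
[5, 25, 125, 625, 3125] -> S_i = 5*5^i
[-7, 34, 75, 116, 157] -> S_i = -7 + 41*i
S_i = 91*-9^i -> [91, -819, 7371, -66339, 597051]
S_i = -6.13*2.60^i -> [-6.13, -15.94, -41.44, -107.74, -280.13]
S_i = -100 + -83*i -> [-100, -183, -266, -349, -432]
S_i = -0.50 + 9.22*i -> [-0.5, 8.72, 17.94, 27.16, 36.38]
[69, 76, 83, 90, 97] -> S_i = 69 + 7*i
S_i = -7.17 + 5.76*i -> [-7.17, -1.41, 4.35, 10.11, 15.87]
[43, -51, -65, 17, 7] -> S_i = Random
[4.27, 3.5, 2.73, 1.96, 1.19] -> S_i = 4.27 + -0.77*i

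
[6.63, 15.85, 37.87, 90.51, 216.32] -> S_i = 6.63*2.39^i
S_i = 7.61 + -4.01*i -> [7.61, 3.6, -0.41, -4.42, -8.43]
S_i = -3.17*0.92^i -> [-3.17, -2.92, -2.68, -2.47, -2.27]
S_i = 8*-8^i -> [8, -64, 512, -4096, 32768]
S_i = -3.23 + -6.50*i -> [-3.23, -9.73, -16.23, -22.73, -29.23]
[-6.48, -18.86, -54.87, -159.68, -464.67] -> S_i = -6.48*2.91^i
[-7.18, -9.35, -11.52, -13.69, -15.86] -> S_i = -7.18 + -2.17*i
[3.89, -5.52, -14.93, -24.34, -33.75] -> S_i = 3.89 + -9.41*i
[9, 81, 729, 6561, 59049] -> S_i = 9*9^i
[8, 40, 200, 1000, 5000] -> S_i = 8*5^i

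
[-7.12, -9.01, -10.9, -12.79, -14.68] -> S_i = -7.12 + -1.89*i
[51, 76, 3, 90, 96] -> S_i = Random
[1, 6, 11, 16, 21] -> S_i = 1 + 5*i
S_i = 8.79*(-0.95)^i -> [8.79, -8.35, 7.93, -7.54, 7.16]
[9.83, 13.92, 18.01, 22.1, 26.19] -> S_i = 9.83 + 4.09*i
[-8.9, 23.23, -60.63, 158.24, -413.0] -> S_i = -8.90*(-2.61)^i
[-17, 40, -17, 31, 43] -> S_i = Random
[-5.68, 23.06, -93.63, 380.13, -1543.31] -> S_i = -5.68*(-4.06)^i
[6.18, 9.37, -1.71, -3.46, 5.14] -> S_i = Random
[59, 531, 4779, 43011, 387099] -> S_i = 59*9^i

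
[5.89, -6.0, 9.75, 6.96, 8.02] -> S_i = Random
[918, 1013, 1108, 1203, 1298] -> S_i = 918 + 95*i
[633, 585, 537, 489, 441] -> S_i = 633 + -48*i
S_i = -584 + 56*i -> [-584, -528, -472, -416, -360]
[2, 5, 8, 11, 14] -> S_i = 2 + 3*i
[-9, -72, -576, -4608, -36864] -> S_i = -9*8^i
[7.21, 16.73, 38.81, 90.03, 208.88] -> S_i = 7.21*2.32^i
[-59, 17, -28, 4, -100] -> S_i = Random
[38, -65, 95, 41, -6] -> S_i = Random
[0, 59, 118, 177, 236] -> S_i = 0 + 59*i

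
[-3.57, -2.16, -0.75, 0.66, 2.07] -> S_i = -3.57 + 1.41*i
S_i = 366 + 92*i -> [366, 458, 550, 642, 734]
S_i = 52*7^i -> [52, 364, 2548, 17836, 124852]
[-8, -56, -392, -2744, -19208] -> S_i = -8*7^i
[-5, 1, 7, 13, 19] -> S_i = -5 + 6*i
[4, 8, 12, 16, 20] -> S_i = 4 + 4*i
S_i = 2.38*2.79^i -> [2.38, 6.64, 18.53, 51.69, 144.21]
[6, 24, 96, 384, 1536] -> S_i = 6*4^i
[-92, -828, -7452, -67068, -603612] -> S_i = -92*9^i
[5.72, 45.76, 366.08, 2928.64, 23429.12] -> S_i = 5.72*8.00^i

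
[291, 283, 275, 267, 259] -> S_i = 291 + -8*i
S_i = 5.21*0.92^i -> [5.21, 4.79, 4.41, 4.06, 3.73]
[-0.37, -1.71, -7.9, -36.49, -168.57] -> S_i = -0.37*4.62^i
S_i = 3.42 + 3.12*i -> [3.42, 6.54, 9.66, 12.78, 15.9]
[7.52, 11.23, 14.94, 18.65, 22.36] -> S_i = 7.52 + 3.71*i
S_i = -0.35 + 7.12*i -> [-0.35, 6.77, 13.89, 21.01, 28.13]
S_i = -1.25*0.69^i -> [-1.25, -0.86, -0.6, -0.41, -0.28]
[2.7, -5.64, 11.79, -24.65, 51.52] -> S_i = 2.70*(-2.09)^i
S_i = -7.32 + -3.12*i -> [-7.32, -10.44, -13.56, -16.68, -19.8]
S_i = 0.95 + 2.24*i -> [0.95, 3.19, 5.43, 7.67, 9.91]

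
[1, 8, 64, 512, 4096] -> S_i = 1*8^i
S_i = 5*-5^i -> [5, -25, 125, -625, 3125]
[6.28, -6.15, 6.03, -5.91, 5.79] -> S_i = 6.28*(-0.98)^i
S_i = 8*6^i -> [8, 48, 288, 1728, 10368]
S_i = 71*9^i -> [71, 639, 5751, 51759, 465831]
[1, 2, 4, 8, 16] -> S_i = 1*2^i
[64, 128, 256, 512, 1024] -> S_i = 64*2^i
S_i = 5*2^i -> [5, 10, 20, 40, 80]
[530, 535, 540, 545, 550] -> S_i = 530 + 5*i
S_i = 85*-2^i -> [85, -170, 340, -680, 1360]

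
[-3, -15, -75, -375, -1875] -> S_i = -3*5^i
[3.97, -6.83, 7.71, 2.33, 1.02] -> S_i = Random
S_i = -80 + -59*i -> [-80, -139, -198, -257, -316]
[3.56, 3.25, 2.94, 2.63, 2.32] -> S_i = 3.56 + -0.31*i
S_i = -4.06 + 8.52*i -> [-4.06, 4.46, 12.98, 21.5, 30.02]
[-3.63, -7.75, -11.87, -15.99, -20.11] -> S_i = -3.63 + -4.12*i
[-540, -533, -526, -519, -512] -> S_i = -540 + 7*i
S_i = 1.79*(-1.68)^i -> [1.79, -3.01, 5.05, -8.49, 14.26]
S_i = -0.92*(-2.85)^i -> [-0.92, 2.62, -7.47, 21.3, -60.7]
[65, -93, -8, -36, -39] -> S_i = Random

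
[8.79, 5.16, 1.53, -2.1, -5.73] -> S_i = 8.79 + -3.63*i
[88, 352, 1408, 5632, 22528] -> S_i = 88*4^i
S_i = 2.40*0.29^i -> [2.4, 0.7, 0.2, 0.06, 0.02]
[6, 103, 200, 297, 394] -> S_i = 6 + 97*i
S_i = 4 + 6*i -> [4, 10, 16, 22, 28]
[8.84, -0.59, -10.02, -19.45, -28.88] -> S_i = 8.84 + -9.43*i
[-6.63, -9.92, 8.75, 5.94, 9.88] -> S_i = Random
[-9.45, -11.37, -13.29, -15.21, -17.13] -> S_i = -9.45 + -1.92*i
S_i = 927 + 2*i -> [927, 929, 931, 933, 935]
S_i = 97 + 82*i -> [97, 179, 261, 343, 425]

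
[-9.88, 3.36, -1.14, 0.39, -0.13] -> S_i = -9.88*(-0.34)^i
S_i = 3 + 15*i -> [3, 18, 33, 48, 63]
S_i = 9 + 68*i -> [9, 77, 145, 213, 281]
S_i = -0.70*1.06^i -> [-0.7, -0.74, -0.79, -0.83, -0.88]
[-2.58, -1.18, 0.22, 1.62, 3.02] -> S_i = -2.58 + 1.40*i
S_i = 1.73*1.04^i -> [1.73, 1.8, 1.87, 1.95, 2.02]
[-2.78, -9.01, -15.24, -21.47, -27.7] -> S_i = -2.78 + -6.23*i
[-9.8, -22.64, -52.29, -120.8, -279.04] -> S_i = -9.80*2.31^i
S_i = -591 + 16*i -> [-591, -575, -559, -543, -527]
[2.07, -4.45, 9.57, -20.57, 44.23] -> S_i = 2.07*(-2.15)^i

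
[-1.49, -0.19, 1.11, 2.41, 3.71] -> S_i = -1.49 + 1.30*i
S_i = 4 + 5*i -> [4, 9, 14, 19, 24]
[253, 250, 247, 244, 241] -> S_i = 253 + -3*i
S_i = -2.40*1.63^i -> [-2.4, -3.91, -6.38, -10.39, -16.94]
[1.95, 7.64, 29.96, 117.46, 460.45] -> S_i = 1.95*3.92^i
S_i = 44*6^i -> [44, 264, 1584, 9504, 57024]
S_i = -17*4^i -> [-17, -68, -272, -1088, -4352]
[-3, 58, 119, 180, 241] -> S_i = -3 + 61*i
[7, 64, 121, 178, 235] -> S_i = 7 + 57*i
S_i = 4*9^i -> [4, 36, 324, 2916, 26244]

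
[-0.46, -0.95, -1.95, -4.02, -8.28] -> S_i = -0.46*2.06^i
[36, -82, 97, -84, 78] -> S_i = Random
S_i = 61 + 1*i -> [61, 62, 63, 64, 65]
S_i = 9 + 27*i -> [9, 36, 63, 90, 117]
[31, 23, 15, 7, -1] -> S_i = 31 + -8*i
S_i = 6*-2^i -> [6, -12, 24, -48, 96]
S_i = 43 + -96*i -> [43, -53, -149, -245, -341]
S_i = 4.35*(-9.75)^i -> [4.35, -42.41, 413.52, -4031.84, 39310.42]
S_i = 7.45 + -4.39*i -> [7.45, 3.06, -1.33, -5.72, -10.11]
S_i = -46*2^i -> [-46, -92, -184, -368, -736]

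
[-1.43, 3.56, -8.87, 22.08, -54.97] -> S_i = -1.43*(-2.49)^i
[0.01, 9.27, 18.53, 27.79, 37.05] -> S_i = 0.01 + 9.26*i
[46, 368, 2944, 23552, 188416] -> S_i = 46*8^i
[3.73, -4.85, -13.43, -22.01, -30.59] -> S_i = 3.73 + -8.58*i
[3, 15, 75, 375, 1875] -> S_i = 3*5^i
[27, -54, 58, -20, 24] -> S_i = Random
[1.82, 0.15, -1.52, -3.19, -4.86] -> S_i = 1.82 + -1.67*i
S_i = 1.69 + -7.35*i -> [1.69, -5.66, -13.01, -20.36, -27.71]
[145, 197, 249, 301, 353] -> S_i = 145 + 52*i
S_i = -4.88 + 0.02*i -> [-4.88, -4.86, -4.84, -4.82, -4.8]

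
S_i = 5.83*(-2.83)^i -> [5.83, -16.5, 46.69, -132.14, 373.95]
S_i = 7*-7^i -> [7, -49, 343, -2401, 16807]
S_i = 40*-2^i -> [40, -80, 160, -320, 640]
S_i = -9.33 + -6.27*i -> [-9.33, -15.6, -21.87, -28.14, -34.41]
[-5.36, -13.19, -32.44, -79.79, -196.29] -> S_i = -5.36*2.46^i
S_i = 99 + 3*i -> [99, 102, 105, 108, 111]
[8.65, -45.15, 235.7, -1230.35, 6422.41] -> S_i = 8.65*(-5.22)^i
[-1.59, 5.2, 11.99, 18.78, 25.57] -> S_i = -1.59 + 6.79*i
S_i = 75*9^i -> [75, 675, 6075, 54675, 492075]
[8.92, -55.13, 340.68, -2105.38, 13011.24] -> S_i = 8.92*(-6.18)^i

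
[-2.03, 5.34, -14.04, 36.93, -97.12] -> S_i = -2.03*(-2.63)^i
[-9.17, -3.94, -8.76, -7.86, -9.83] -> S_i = Random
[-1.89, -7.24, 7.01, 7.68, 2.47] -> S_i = Random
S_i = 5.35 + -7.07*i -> [5.35, -1.72, -8.79, -15.86, -22.93]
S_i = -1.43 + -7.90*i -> [-1.43, -9.33, -17.23, -25.13, -33.03]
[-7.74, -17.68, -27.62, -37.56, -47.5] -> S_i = -7.74 + -9.94*i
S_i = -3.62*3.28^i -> [-3.62, -11.87, -38.95, -127.74, -418.99]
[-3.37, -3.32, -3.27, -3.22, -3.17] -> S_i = -3.37 + 0.05*i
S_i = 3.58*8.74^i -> [3.58, 31.29, 273.47, 2390.11, 20889.53]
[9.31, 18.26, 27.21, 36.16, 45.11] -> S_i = 9.31 + 8.95*i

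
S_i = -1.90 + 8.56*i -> [-1.9, 6.66, 15.22, 23.78, 32.34]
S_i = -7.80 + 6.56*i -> [-7.8, -1.24, 5.32, 11.88, 18.44]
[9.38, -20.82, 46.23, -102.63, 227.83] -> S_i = 9.38*(-2.22)^i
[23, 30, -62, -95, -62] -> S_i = Random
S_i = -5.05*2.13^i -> [-5.05, -10.76, -22.91, -48.8, -103.95]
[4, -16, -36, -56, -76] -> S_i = 4 + -20*i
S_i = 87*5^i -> [87, 435, 2175, 10875, 54375]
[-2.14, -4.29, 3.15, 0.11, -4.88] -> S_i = Random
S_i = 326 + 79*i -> [326, 405, 484, 563, 642]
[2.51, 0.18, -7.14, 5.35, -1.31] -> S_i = Random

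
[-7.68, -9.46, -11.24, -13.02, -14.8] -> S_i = -7.68 + -1.78*i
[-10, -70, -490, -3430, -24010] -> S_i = -10*7^i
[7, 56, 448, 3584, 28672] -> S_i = 7*8^i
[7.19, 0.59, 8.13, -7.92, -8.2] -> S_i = Random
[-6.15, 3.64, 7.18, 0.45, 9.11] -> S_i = Random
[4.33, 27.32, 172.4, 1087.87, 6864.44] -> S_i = 4.33*6.31^i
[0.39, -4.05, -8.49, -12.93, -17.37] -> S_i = 0.39 + -4.44*i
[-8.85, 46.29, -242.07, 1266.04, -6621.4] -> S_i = -8.85*(-5.23)^i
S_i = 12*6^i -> [12, 72, 432, 2592, 15552]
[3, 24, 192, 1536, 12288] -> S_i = 3*8^i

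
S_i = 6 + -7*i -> [6, -1, -8, -15, -22]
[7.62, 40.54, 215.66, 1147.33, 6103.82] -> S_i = 7.62*5.32^i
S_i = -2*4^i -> [-2, -8, -32, -128, -512]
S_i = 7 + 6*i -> [7, 13, 19, 25, 31]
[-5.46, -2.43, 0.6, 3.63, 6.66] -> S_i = -5.46 + 3.03*i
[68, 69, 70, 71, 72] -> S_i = 68 + 1*i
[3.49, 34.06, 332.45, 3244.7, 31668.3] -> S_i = 3.49*9.76^i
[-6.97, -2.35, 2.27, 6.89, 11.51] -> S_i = -6.97 + 4.62*i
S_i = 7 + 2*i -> [7, 9, 11, 13, 15]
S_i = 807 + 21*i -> [807, 828, 849, 870, 891]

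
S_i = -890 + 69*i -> [-890, -821, -752, -683, -614]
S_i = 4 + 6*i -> [4, 10, 16, 22, 28]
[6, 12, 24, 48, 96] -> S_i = 6*2^i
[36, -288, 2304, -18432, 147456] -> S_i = 36*-8^i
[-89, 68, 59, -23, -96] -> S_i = Random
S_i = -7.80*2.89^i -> [-7.8, -22.54, -65.15, -188.27, -544.11]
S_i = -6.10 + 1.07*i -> [-6.1, -5.03, -3.96, -2.89, -1.82]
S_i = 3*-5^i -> [3, -15, 75, -375, 1875]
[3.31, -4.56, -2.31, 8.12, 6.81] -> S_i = Random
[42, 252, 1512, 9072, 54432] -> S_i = 42*6^i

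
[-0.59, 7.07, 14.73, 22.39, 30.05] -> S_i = -0.59 + 7.66*i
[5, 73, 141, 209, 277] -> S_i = 5 + 68*i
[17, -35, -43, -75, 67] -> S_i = Random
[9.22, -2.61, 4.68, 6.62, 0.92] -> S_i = Random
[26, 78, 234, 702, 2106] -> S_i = 26*3^i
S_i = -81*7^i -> [-81, -567, -3969, -27783, -194481]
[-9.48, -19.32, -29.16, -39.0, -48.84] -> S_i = -9.48 + -9.84*i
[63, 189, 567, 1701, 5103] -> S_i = 63*3^i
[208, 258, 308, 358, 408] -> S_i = 208 + 50*i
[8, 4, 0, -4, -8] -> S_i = 8 + -4*i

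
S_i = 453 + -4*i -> [453, 449, 445, 441, 437]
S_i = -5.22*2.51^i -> [-5.22, -13.1, -32.89, -82.55, -207.19]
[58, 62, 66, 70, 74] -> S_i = 58 + 4*i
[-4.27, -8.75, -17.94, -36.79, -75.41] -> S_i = -4.27*2.05^i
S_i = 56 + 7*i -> [56, 63, 70, 77, 84]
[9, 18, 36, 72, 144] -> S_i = 9*2^i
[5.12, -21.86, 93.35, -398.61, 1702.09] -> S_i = 5.12*(-4.27)^i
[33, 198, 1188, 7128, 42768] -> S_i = 33*6^i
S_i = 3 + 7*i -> [3, 10, 17, 24, 31]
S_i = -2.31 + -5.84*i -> [-2.31, -8.15, -13.99, -19.83, -25.67]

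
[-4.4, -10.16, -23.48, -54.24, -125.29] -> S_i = -4.40*2.31^i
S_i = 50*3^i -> [50, 150, 450, 1350, 4050]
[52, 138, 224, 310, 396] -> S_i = 52 + 86*i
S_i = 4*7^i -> [4, 28, 196, 1372, 9604]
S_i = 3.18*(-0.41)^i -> [3.18, -1.3, 0.53, -0.22, 0.09]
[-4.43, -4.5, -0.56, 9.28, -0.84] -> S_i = Random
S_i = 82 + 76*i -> [82, 158, 234, 310, 386]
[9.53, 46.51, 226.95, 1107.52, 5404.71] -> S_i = 9.53*4.88^i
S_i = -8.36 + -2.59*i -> [-8.36, -10.95, -13.54, -16.13, -18.72]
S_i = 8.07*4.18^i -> [8.07, 33.73, 141.0, 589.39, 2463.65]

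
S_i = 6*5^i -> [6, 30, 150, 750, 3750]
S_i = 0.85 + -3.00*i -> [0.85, -2.15, -5.15, -8.15, -11.15]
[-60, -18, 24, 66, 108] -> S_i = -60 + 42*i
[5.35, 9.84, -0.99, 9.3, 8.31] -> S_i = Random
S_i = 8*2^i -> [8, 16, 32, 64, 128]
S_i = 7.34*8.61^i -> [7.34, 63.2, 544.13, 4684.96, 40337.47]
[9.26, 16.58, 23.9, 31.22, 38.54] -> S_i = 9.26 + 7.32*i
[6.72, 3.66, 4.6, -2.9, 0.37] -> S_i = Random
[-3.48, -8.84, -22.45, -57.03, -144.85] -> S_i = -3.48*2.54^i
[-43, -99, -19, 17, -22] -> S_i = Random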